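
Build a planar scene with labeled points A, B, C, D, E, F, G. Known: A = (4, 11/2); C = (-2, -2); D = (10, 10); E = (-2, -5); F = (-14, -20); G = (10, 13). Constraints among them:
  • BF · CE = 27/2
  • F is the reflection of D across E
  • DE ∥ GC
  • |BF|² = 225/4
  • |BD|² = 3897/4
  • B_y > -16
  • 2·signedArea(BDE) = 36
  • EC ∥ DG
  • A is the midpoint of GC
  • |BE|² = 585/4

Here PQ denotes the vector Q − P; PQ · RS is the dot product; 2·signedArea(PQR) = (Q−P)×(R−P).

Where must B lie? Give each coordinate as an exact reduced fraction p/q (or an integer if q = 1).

1. B_x = -8  [2·signedArea(BDE) = 36 ∩ BF · CE = 27/2]
2. B_y = -31/2  [2·signedArea(BDE) = 36 ∩ BF · CE = 27/2]
   → B = (-8, -31/2)

B = (-8, -31/2)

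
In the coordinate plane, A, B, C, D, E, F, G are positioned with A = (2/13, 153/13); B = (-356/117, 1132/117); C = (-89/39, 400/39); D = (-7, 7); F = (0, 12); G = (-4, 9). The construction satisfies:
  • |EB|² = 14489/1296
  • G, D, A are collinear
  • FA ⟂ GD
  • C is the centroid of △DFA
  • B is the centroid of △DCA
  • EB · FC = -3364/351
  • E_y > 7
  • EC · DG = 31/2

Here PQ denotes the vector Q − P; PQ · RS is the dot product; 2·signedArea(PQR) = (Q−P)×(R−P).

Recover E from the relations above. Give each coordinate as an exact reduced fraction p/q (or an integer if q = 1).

1. E_x = -227/39  [EC · DG = 31/2 ∩ EB · FC = -3364/351]
2. E_y = 1219/156  [EC · DG = 31/2 ∩ EB · FC = -3364/351]
   → E = (-227/39, 1219/156)

E = (-227/39, 1219/156)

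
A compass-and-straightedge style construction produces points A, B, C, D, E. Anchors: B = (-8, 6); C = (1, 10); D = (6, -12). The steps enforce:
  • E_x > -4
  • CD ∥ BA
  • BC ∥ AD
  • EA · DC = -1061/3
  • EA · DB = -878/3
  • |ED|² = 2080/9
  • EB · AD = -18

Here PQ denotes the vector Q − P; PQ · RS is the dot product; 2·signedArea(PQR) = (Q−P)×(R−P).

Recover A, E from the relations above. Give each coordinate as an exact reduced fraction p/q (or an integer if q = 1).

A = (-3, -16)
E = (-10/3, 0)

1. A_x = -3  [BC ∥ AD ∩ CD ∥ BA]
2. A_y = -16  [BC ∥ AD ∩ CD ∥ BA]
   → A = (-3, -16)
3. E_x = -10/3  [EB · AD = -18 ∩ EA · DB = -878/3]
4. E_y = 0  [EB · AD = -18 ∩ EA · DB = -878/3]
   → E = (-10/3, 0)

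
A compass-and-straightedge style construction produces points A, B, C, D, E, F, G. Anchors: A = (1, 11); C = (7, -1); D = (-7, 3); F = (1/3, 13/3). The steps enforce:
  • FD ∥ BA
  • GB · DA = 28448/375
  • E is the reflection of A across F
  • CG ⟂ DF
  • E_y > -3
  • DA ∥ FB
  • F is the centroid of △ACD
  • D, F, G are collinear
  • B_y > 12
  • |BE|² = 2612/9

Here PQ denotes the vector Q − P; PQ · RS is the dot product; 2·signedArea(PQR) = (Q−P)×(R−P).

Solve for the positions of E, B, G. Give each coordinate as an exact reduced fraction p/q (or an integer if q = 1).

B = (25/3, 37/3)
E = (-1/3, -7/3)
G = (731/125, 667/125)

1. E_x = -1/3  [E is the reflection of A across F]
2. E_y = -7/3  [E is the reflection of A across F]
   → E = (-1/3, -7/3)
3. B_x = 25/3  [FD ∥ BA ∩ DA ∥ FB]
4. B_y = 37/3  [FD ∥ BA ∩ DA ∥ FB]
   → B = (25/3, 37/3)
5. G_x = 731/125  [D, F, G are collinear ∩ CG ⟂ DF]
6. G_y = 667/125  [D, F, G are collinear ∩ CG ⟂ DF]
   → G = (731/125, 667/125)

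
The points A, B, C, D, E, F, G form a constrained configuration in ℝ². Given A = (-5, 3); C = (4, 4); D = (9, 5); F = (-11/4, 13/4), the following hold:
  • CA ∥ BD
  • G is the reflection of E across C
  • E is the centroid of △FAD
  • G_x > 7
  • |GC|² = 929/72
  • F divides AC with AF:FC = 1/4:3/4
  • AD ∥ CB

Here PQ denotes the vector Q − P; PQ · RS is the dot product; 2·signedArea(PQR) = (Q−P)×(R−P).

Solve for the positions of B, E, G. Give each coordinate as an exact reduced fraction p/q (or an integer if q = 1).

1. B_x = 18  [CA ∥ BD ∩ AD ∥ CB]
2. B_y = 6  [CA ∥ BD ∩ AD ∥ CB]
   → B = (18, 6)
3. E_x = 5/12  [E is the centroid of △FAD]
4. E_y = 15/4  [E is the centroid of △FAD]
   → E = (5/12, 15/4)
5. G_x = 91/12  [G is the reflection of E across C]
6. G_y = 17/4  [G is the reflection of E across C]
   → G = (91/12, 17/4)

B = (18, 6)
E = (5/12, 15/4)
G = (91/12, 17/4)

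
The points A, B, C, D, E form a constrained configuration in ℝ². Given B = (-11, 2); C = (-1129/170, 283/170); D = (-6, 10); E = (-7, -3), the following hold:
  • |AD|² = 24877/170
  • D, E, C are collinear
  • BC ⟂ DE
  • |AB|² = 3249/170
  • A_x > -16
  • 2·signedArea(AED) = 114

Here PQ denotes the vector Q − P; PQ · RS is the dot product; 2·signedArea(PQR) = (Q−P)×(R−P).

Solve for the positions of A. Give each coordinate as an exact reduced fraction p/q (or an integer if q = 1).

1. A_x = -2611/170  [line -13·x + 1·y + -202 = 0 ∩ |AB|² = 3249/170]
2. A_y = 397/170  [line -13·x + 1·y + -202 = 0 ∩ |AB|² = 3249/170]
   → A = (-2611/170, 397/170)

A = (-2611/170, 397/170)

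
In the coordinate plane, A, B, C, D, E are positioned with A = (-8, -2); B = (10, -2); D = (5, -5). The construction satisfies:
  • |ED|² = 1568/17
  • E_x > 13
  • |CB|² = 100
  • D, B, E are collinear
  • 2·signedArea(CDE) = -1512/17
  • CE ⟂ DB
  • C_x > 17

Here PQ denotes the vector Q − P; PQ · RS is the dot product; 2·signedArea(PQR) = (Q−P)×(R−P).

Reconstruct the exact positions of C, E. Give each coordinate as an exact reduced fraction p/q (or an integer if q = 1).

C = (18, -8)
E = (225/17, -1/17)

1. E_x = 225/17  [line -3·x + 5·y + 40 = 0 ∩ |ED|² = 1568/17]
2. E_y = -1/17  [line -3·x + 5·y + 40 = 0 ∩ |ED|² = 1568/17]
   → E = (225/17, -1/17)
3. C_x = 18  [2·signedArea(CDE) = -1512/17 ∩ CE ⟂ DB]
4. C_y = -8  [2·signedArea(CDE) = -1512/17 ∩ CE ⟂ DB]
   → C = (18, -8)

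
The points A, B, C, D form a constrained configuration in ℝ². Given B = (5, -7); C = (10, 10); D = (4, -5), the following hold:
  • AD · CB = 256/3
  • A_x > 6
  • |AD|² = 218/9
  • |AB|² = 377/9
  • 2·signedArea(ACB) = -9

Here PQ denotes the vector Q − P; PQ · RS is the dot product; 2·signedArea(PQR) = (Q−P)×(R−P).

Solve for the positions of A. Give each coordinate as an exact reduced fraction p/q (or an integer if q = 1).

A = (19/3, -2/3)

1. A_x = 19/3  [2·signedArea(ACB) = -9 ∩ AD · CB = 256/3]
2. A_y = -2/3  [2·signedArea(ACB) = -9 ∩ AD · CB = 256/3]
   → A = (19/3, -2/3)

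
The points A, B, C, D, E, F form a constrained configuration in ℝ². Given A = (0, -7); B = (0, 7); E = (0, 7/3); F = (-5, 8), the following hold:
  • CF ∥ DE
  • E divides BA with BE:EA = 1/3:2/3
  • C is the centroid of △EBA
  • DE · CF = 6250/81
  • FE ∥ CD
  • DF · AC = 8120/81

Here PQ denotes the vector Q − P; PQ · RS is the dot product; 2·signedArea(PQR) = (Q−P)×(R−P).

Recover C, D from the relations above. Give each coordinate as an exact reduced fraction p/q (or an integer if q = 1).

1. C_x = 0  [C is the centroid of △EBA]
2. C_y = 7/9  [C is the centroid of △EBA]
   → C = (0, 7/9)
3. D_x = 5  [CF ∥ DE ∩ FE ∥ CD]
4. D_y = -44/9  [CF ∥ DE ∩ FE ∥ CD]
   → D = (5, -44/9)

C = (0, 7/9)
D = (5, -44/9)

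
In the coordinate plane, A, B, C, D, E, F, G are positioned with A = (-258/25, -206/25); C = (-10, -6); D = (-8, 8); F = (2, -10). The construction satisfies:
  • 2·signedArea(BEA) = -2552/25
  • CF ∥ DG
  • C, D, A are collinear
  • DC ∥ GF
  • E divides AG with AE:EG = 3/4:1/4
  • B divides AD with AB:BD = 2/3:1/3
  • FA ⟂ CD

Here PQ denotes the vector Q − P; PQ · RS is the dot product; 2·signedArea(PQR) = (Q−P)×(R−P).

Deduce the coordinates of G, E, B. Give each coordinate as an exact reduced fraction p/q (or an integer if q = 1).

B = (-658/75, 194/75)
E = (21/50, 47/50)
G = (4, 4)

1. G_x = 4  [DC ∥ GF ∩ CF ∥ DG]
2. G_y = 4  [DC ∥ GF ∩ CF ∥ DG]
   → G = (4, 4)
3. E_x = 21/50  [E divides AG with AE:EG = 3/4:1/4]
4. E_y = 47/50  [E divides AG with AE:EG = 3/4:1/4]
   → E = (21/50, 47/50)
5. B_x = -658/75  [B divides AD with AB:BD = 2/3:1/3]
6. B_y = 194/75  [B divides AD with AB:BD = 2/3:1/3]
   → B = (-658/75, 194/75)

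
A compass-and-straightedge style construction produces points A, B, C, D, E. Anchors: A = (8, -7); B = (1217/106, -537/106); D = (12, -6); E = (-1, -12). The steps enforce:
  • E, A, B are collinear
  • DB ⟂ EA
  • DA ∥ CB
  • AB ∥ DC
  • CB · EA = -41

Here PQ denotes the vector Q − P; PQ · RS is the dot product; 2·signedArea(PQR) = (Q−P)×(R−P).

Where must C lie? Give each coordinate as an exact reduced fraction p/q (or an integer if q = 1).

1. C_x = 1641/106  [DA ∥ CB ∩ AB ∥ DC]
2. C_y = -431/106  [DA ∥ CB ∩ AB ∥ DC]
   → C = (1641/106, -431/106)

C = (1641/106, -431/106)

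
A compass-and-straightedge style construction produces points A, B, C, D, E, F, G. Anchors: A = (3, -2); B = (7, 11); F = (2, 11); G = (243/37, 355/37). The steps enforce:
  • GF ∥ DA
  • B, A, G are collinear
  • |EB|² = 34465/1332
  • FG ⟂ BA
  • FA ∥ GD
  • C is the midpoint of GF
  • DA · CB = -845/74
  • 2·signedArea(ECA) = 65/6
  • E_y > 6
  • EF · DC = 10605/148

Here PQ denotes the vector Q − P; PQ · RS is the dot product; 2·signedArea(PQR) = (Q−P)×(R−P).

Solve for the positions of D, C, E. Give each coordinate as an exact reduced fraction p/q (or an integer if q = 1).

1. D_x = 280/37  [GF ∥ DA ∩ FA ∥ GD]
2. D_y = -126/37  [GF ∥ DA ∩ FA ∥ GD]
   → D = (280/37, -126/37)
3. C_x = 317/74  [C is the midpoint of GF]
4. C_y = 381/37  [C is the midpoint of GF]
   → C = (317/74, 381/37)
5. E_x = 1057/222  [2·signedArea(ECA) = 65/6 ∩ EF · DC = 10605/148]
6. E_y = 238/37  [2·signedArea(ECA) = 65/6 ∩ EF · DC = 10605/148]
   → E = (1057/222, 238/37)

C = (317/74, 381/37)
D = (280/37, -126/37)
E = (1057/222, 238/37)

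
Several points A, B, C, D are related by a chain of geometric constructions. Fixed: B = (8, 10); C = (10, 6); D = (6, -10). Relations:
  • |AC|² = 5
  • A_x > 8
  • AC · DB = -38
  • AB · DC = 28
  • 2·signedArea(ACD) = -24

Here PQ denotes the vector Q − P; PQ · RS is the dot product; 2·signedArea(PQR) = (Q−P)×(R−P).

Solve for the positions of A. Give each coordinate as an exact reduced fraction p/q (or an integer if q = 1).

1. A_x = 9  [2·signedArea(ACD) = -24 ∩ AC · DB = -38]
2. A_y = 8  [2·signedArea(ACD) = -24 ∩ AC · DB = -38]
   → A = (9, 8)

A = (9, 8)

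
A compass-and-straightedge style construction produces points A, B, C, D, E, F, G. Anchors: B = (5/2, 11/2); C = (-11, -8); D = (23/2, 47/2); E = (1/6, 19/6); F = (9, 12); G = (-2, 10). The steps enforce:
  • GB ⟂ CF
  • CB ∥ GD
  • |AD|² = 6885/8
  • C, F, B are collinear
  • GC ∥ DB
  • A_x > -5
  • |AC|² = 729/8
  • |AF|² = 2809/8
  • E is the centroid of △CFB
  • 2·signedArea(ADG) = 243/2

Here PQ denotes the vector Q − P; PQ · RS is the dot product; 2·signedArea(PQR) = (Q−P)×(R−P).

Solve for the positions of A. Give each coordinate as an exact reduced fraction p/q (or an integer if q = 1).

A = (-17/4, -5/4)

1. A_x = -17/4  [line 27/2·x + -27/2·y + 81/2 = 0 ∩ |AC|² = 729/8]
2. A_y = -5/4  [line 27/2·x + -27/2·y + 81/2 = 0 ∩ |AC|² = 729/8]
   → A = (-17/4, -5/4)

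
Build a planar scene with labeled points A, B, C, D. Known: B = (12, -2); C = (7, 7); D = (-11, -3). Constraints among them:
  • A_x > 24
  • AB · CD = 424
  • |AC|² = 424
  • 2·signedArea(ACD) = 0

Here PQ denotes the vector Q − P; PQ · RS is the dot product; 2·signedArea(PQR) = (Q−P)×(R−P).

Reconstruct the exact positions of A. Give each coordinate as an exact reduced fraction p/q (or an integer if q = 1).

1. A_x = 25  [2·signedArea(ACD) = 0 ∩ AB · CD = 424]
2. A_y = 17  [2·signedArea(ACD) = 0 ∩ AB · CD = 424]
   → A = (25, 17)

A = (25, 17)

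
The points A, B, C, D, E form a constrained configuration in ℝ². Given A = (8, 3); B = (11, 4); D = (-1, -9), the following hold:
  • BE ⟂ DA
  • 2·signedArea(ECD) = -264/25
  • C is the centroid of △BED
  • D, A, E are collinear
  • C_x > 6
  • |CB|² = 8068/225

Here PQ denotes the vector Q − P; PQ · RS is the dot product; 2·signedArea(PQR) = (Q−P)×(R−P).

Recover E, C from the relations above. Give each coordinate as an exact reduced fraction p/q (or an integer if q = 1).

C = (163/25, 2/75)
E = (239/25, 127/25)

1. E_x = 239/25  [D, A, E are collinear ∩ BE ⟂ DA]
2. E_y = 127/25  [D, A, E are collinear ∩ BE ⟂ DA]
   → E = (239/25, 127/25)
3. C_x = 163/25  [C is the centroid of △BED]
4. C_y = 2/75  [C is the centroid of △BED]
   → C = (163/25, 2/75)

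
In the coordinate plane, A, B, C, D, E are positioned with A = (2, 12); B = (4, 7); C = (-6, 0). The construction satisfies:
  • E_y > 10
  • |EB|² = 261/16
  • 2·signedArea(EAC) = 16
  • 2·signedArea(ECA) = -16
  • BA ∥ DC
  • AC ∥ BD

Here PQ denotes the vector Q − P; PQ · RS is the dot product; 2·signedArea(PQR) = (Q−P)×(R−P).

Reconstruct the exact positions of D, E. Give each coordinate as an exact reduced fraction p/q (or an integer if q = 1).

1. D_x = -4  [BA ∥ DC ∩ AC ∥ BD]
2. D_y = -5  [BA ∥ DC ∩ AC ∥ BD]
   → D = (-4, -5)
3. E_x = 5/2  [line 12·x + -8·y + 56 = 0 ∩ |EB|² = 261/16]
4. E_y = 43/4  [line 12·x + -8·y + 56 = 0 ∩ |EB|² = 261/16]
   → E = (5/2, 43/4)

D = (-4, -5)
E = (5/2, 43/4)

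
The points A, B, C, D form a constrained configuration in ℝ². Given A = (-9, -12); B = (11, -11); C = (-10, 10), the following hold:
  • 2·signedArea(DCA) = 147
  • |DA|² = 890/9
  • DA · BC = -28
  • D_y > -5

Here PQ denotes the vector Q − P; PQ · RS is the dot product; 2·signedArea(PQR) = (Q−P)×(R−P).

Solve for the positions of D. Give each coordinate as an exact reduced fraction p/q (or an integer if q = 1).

1. D_x = -8/3  [DA · BC = -28 ∩ 2·signedArea(DCA) = 147]
2. D_y = -13/3  [DA · BC = -28 ∩ 2·signedArea(DCA) = 147]
   → D = (-8/3, -13/3)

D = (-8/3, -13/3)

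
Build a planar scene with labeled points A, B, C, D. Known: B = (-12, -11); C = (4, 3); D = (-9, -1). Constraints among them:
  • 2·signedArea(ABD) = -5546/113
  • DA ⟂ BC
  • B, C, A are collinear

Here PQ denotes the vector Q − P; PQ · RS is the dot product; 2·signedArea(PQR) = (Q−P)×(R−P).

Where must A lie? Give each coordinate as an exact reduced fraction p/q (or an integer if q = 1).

1. A_x = -604/113  [B, C, A are collinear ∩ DA ⟂ BC]
2. A_y = -585/113  [B, C, A are collinear ∩ DA ⟂ BC]
   → A = (-604/113, -585/113)

A = (-604/113, -585/113)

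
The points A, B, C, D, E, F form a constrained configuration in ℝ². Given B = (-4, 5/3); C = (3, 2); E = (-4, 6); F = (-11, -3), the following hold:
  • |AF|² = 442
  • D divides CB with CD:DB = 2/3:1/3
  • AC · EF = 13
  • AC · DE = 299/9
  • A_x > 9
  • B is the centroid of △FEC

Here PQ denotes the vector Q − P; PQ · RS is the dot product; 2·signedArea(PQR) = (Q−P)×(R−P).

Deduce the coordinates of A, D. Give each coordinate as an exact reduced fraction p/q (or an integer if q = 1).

1. A_x = 10  [line 7·x + 9·y + -52 = 0 ∩ |AF|² = 442]
2. A_y = -2  [line 7·x + 9·y + -52 = 0 ∩ |AF|² = 442]
   → A = (10, -2)
3. D_x = -5/3  [D divides CB with CD:DB = 2/3:1/3]
4. D_y = 16/9  [D divides CB with CD:DB = 2/3:1/3]
   → D = (-5/3, 16/9)

A = (10, -2)
D = (-5/3, 16/9)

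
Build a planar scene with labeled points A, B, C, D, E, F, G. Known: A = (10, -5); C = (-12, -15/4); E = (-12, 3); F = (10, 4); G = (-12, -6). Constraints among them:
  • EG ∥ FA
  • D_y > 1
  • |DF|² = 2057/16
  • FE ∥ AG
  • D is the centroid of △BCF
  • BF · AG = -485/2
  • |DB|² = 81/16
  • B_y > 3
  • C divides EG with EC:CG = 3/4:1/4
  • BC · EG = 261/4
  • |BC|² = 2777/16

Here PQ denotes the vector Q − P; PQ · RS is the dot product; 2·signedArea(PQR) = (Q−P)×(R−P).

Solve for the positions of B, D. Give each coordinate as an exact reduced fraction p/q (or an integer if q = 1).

B = (-1, 7/2)
D = (-1, 5/4)

1. B_x = -1  [BF · AG = -485/2 ∩ BC · EG = 261/4]
2. B_y = 7/2  [BF · AG = -485/2 ∩ BC · EG = 261/4]
   → B = (-1, 7/2)
3. D_x = -1  [D is the centroid of △BCF]
4. D_y = 5/4  [D is the centroid of △BCF]
   → D = (-1, 5/4)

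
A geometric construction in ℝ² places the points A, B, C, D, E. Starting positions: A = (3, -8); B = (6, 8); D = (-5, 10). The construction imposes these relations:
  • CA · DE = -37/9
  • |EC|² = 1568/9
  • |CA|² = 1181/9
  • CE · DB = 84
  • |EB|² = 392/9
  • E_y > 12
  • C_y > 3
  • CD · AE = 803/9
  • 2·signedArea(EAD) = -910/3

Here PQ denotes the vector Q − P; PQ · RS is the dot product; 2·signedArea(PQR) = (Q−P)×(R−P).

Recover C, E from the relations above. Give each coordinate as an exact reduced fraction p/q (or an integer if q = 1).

C = (4/3, 10/3)
E = (32/3, 38/3)

1. E_x = 32/3  [line -18·x + -8·y + 880/3 = 0 ∩ |EB|² = 392/9]
2. E_y = 38/3  [line -18·x + -8·y + 880/3 = 0 ∩ |EB|² = 392/9]
   → E = (32/3, 38/3)
3. C_x = 4/3  [CE · DB = 84 ∩ CA · DE = -37/9]
4. C_y = 10/3  [CE · DB = 84 ∩ CA · DE = -37/9]
   → C = (4/3, 10/3)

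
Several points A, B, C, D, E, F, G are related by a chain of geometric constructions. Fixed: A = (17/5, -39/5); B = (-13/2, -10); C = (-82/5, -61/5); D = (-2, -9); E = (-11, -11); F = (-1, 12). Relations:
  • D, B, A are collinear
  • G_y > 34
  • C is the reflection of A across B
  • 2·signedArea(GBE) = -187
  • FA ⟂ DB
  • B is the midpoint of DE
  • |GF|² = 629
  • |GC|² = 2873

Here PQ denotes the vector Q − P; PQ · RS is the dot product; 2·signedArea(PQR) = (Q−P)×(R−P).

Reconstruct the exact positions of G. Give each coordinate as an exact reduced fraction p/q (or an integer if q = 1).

G = (9, 35)

1. G_x = 9  [line 1·x + -9/2·y + 297/2 = 0 ∩ |GC|² = 2873]
2. G_y = 35  [line 1·x + -9/2·y + 297/2 = 0 ∩ |GC|² = 2873]
   → G = (9, 35)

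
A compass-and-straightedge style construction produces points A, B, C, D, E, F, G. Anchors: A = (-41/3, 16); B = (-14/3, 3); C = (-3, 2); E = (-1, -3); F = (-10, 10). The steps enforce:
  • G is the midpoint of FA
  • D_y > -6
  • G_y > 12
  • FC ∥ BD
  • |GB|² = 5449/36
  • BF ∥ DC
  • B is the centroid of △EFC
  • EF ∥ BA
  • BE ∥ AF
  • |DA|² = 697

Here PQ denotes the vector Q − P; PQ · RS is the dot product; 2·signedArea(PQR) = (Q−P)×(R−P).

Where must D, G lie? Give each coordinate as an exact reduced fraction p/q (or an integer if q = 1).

D = (7/3, -5)
G = (-71/6, 13)

1. D_x = 7/3  [BF ∥ DC ∩ FC ∥ BD]
2. D_y = -5  [BF ∥ DC ∩ FC ∥ BD]
   → D = (7/3, -5)
3. G_x = -71/6  [G is the midpoint of FA]
4. G_y = 13  [G is the midpoint of FA]
   → G = (-71/6, 13)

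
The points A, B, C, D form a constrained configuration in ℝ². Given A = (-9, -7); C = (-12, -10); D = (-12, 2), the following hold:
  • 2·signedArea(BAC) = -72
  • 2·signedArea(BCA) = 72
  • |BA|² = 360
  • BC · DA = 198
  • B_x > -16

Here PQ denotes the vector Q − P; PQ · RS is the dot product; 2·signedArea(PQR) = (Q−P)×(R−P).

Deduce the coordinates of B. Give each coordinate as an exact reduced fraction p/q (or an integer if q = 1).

B = (-15, 11)

1. B_x = -15  [2·signedArea(BCA) = 72 ∩ BC · DA = 198]
2. B_y = 11  [2·signedArea(BCA) = 72 ∩ BC · DA = 198]
   → B = (-15, 11)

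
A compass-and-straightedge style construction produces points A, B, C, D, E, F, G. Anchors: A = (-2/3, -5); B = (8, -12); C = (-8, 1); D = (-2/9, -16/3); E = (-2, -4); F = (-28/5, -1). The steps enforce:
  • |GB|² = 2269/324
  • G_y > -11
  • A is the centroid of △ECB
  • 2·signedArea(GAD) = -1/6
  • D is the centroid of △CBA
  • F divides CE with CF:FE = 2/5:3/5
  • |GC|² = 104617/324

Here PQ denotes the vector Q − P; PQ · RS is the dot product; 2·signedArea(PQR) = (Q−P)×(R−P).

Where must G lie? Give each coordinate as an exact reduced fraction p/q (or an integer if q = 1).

1. G_x = 107/18  [line 1/3·x + 4/9·y + 47/18 = 0 ∩ |GB|² = 2269/324]
2. G_y = -31/3  [line 1/3·x + 4/9·y + 47/18 = 0 ∩ |GB|² = 2269/324]
   → G = (107/18, -31/3)

G = (107/18, -31/3)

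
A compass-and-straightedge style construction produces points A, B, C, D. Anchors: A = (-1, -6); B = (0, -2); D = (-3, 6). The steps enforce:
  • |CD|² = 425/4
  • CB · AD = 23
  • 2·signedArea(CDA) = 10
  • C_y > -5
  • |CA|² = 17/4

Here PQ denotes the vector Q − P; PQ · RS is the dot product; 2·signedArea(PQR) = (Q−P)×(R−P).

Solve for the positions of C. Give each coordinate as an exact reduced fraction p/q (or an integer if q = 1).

C = (-1/2, -4)

1. C_x = -1/2  [2·signedArea(CDA) = 10 ∩ CB · AD = 23]
2. C_y = -4  [2·signedArea(CDA) = 10 ∩ CB · AD = 23]
   → C = (-1/2, -4)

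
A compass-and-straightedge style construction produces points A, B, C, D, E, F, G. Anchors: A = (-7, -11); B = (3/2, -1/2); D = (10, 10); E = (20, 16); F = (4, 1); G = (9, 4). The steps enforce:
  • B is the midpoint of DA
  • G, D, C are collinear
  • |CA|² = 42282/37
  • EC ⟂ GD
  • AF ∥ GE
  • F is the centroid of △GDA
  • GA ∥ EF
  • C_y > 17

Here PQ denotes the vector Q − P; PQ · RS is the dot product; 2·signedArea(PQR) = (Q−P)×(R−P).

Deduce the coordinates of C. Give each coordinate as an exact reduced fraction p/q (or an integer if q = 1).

1. C_x = 416/37  [G, D, C are collinear ∩ EC ⟂ GD]
2. C_y = 646/37  [G, D, C are collinear ∩ EC ⟂ GD]
   → C = (416/37, 646/37)

C = (416/37, 646/37)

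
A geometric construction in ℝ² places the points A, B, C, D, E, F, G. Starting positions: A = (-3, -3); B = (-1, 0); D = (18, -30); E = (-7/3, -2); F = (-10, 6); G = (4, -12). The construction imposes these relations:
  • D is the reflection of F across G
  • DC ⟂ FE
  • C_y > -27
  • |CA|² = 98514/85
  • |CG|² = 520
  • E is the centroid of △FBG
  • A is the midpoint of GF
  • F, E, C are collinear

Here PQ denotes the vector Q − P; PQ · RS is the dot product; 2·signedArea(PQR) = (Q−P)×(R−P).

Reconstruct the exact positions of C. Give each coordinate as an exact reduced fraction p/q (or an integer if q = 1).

1. C_x = 1818/85  [F, E, C are collinear ∩ DC ⟂ FE]
2. C_y = -2274/85  [F, E, C are collinear ∩ DC ⟂ FE]
   → C = (1818/85, -2274/85)

C = (1818/85, -2274/85)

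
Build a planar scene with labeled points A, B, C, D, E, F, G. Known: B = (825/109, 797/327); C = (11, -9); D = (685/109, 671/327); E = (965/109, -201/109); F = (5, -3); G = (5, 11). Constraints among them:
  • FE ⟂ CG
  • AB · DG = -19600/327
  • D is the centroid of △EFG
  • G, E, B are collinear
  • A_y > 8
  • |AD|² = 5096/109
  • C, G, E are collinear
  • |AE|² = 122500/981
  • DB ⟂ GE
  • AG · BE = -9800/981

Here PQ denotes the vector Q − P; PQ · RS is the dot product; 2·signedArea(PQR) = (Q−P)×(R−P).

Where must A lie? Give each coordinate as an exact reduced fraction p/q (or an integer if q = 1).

A = (615/109, 2897/327)

1. A_x = 615/109  [AB · DG = -19600/327 ∩ AG · BE = -9800/981]
2. A_y = 2897/327  [AB · DG = -19600/327 ∩ AG · BE = -9800/981]
   → A = (615/109, 2897/327)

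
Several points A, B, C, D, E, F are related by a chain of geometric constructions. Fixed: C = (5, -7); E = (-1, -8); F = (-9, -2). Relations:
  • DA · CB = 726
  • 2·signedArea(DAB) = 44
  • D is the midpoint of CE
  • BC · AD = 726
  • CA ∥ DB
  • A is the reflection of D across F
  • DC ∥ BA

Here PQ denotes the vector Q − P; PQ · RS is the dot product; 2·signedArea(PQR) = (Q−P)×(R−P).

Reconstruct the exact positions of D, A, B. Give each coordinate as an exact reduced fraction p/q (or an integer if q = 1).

A = (-20, 7/2)
B = (-23, 3)
D = (2, -15/2)

1. D_x = 2  [D is the midpoint of CE]
2. D_y = -15/2  [D is the midpoint of CE]
   → D = (2, -15/2)
3. A_x = -20  [A is the reflection of D across F]
4. A_y = 7/2  [A is the reflection of D across F]
   → A = (-20, 7/2)
5. B_x = -23  [DC ∥ BA ∩ CA ∥ DB]
6. B_y = 3  [DC ∥ BA ∩ CA ∥ DB]
   → B = (-23, 3)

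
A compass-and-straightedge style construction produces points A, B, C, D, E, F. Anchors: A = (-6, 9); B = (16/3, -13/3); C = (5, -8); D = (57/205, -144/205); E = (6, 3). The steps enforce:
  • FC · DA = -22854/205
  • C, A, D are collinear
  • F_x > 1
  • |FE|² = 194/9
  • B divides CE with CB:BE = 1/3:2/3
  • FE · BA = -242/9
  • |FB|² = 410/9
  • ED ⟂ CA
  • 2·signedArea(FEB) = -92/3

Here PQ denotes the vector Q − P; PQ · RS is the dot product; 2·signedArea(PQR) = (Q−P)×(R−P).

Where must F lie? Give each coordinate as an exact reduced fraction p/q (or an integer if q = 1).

F = (5/3, 4/3)

1. F_x = 5/3  [FC · DA = -22854/205 ∩ 2·signedArea(FEB) = -92/3]
2. F_y = 4/3  [FC · DA = -22854/205 ∩ 2·signedArea(FEB) = -92/3]
   → F = (5/3, 4/3)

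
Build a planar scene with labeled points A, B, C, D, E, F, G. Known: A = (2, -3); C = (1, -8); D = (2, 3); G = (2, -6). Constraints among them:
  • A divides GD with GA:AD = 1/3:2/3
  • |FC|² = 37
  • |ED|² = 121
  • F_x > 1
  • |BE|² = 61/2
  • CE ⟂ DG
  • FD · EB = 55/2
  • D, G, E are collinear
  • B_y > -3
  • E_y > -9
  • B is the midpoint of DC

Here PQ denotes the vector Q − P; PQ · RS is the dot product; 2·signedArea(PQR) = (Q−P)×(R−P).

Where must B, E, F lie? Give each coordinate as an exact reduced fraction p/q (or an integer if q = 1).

1. B_x = 3/2  [B is the midpoint of DC]
2. B_y = -5/2  [B is the midpoint of DC]
   → B = (3/2, -5/2)
3. E_x = 2  [D, G, E are collinear ∩ CE ⟂ DG]
4. E_y = -8  [D, G, E are collinear ∩ CE ⟂ DG]
   → E = (2, -8)
5. F_x = 2  [line 1/2·x + -11/2·y + -12 = 0 ∩ |FC|² = 37]
6. F_y = -2  [line 1/2·x + -11/2·y + -12 = 0 ∩ |FC|² = 37]
   → F = (2, -2)

B = (3/2, -5/2)
E = (2, -8)
F = (2, -2)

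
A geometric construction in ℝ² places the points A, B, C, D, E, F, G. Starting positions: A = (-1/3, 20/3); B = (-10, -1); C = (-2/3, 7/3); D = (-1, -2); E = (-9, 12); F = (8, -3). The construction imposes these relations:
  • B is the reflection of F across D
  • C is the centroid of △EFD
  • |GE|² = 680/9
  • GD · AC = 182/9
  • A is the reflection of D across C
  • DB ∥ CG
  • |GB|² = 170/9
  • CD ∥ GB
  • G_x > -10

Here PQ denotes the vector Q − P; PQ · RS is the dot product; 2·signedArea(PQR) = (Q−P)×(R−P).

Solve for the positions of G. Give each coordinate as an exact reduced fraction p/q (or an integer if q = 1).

1. G_x = -29/3  [CD ∥ GB ∩ DB ∥ CG]
2. G_y = 10/3  [CD ∥ GB ∩ DB ∥ CG]
   → G = (-29/3, 10/3)

G = (-29/3, 10/3)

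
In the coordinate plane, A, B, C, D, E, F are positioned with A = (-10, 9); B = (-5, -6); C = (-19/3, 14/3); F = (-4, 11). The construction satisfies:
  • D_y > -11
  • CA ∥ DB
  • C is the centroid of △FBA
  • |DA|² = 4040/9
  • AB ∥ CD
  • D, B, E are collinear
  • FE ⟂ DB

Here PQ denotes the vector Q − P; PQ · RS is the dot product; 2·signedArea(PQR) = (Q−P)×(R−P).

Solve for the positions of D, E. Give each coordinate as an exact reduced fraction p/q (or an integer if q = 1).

D = (-4/3, -31/3)
E = (-376/29, 99/29)

1. D_x = -4/3  [CA ∥ DB ∩ AB ∥ CD]
2. D_y = -31/3  [CA ∥ DB ∩ AB ∥ CD]
   → D = (-4/3, -31/3)
3. E_x = -376/29  [D, B, E are collinear ∩ FE ⟂ DB]
4. E_y = 99/29  [D, B, E are collinear ∩ FE ⟂ DB]
   → E = (-376/29, 99/29)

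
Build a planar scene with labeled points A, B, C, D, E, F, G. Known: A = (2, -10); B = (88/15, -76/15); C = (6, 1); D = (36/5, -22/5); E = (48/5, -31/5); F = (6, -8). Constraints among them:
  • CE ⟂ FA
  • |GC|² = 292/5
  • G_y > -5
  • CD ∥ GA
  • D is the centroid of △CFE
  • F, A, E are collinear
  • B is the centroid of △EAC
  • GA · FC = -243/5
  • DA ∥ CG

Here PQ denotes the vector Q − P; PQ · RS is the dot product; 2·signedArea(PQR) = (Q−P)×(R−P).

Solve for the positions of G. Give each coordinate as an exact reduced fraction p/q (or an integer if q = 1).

G = (4/5, -23/5)

1. G_x = 4/5  [CD ∥ GA ∩ DA ∥ CG]
2. G_y = -23/5  [CD ∥ GA ∩ DA ∥ CG]
   → G = (4/5, -23/5)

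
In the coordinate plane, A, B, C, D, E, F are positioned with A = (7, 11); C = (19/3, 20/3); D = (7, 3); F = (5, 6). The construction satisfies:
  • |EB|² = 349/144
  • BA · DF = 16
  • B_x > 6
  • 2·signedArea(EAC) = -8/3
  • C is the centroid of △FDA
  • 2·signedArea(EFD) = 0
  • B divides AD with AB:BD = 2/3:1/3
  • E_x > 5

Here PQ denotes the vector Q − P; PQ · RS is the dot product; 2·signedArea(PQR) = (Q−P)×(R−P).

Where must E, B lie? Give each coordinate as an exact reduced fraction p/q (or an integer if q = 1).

B = (7, 17/3)
E = (11/2, 21/4)

1. E_x = 11/2  [2·signedArea(EFD) = 0 ∩ 2·signedArea(EAC) = -8/3]
2. E_y = 21/4  [2·signedArea(EFD) = 0 ∩ 2·signedArea(EAC) = -8/3]
   → E = (11/2, 21/4)
3. B_x = 7  [B divides AD with AB:BD = 2/3:1/3]
4. B_y = 17/3  [B divides AD with AB:BD = 2/3:1/3]
   → B = (7, 17/3)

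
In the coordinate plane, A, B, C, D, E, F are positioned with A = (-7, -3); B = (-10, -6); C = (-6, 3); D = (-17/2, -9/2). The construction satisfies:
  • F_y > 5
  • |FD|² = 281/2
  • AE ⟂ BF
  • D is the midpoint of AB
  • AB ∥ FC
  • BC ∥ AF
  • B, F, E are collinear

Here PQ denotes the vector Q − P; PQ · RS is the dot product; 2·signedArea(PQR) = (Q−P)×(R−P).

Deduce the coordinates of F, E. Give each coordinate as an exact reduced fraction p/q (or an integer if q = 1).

1. F_x = -3  [AB ∥ FC ∩ BC ∥ AF]
2. F_y = 6  [AB ∥ FC ∩ BC ∥ AF]
   → F = (-3, 6)
3. E_x = -1531/193  [B, F, E are collinear ∩ AE ⟂ BF]
4. E_y = -474/193  [B, F, E are collinear ∩ AE ⟂ BF]
   → E = (-1531/193, -474/193)

E = (-1531/193, -474/193)
F = (-3, 6)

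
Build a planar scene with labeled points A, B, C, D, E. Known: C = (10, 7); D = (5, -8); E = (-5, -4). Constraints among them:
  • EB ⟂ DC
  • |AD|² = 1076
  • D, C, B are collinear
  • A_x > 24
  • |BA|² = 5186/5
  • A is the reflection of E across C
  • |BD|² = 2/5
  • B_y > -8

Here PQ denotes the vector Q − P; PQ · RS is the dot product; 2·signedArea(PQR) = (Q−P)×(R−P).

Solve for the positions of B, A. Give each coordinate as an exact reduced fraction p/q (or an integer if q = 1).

A = (25, 18)
B = (26/5, -37/5)

1. B_x = 26/5  [D, C, B are collinear ∩ EB ⟂ DC]
2. B_y = -37/5  [D, C, B are collinear ∩ EB ⟂ DC]
   → B = (26/5, -37/5)
3. A_x = 25  [A is the reflection of E across C]
4. A_y = 18  [A is the reflection of E across C]
   → A = (25, 18)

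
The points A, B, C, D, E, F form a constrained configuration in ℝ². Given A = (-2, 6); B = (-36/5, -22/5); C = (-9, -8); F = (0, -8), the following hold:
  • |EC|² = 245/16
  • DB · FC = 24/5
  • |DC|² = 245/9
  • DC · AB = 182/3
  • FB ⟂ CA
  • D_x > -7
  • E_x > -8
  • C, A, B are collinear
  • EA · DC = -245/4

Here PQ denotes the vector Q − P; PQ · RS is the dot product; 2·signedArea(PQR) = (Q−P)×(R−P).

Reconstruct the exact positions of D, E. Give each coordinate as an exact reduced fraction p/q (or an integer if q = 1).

1. D_x = -20/3  [DC · AB = 182/3 ∩ DB · FC = 24/5]
2. D_y = -10/3  [DC · AB = 182/3 ∩ DB · FC = 24/5]
   → D = (-20/3, -10/3)
3. E_x = -29/4  [line 7/3·x + 14/3·y + 455/12 = 0 ∩ |EC|² = 245/16]
4. E_y = -9/2  [line 7/3·x + 14/3·y + 455/12 = 0 ∩ |EC|² = 245/16]
   → E = (-29/4, -9/2)

D = (-20/3, -10/3)
E = (-29/4, -9/2)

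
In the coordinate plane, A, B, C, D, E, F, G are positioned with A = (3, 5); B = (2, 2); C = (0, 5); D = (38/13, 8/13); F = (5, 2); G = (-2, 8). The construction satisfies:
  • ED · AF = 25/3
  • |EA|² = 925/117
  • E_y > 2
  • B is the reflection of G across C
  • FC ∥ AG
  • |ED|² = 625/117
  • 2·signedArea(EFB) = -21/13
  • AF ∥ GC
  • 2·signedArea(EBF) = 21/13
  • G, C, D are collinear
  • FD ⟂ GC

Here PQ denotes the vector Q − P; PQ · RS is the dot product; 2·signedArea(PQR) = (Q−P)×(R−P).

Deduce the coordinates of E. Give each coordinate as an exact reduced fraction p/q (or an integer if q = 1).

1. E_x = 64/39  [2·signedArea(EFB) = -21/13 ∩ ED · AF = 25/3]
2. E_y = 33/13  [2·signedArea(EFB) = -21/13 ∩ ED · AF = 25/3]
   → E = (64/39, 33/13)

E = (64/39, 33/13)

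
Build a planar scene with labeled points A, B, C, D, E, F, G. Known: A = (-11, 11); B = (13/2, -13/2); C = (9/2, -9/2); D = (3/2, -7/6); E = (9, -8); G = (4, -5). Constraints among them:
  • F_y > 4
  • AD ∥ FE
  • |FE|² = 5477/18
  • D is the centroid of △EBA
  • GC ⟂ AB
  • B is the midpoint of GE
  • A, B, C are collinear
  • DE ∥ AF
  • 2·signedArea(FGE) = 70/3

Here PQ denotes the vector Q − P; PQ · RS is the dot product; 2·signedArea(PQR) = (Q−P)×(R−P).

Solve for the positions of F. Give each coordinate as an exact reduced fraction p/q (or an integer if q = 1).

F = (-7/2, 25/6)

1. F_x = -7/2  [AD ∥ FE ∩ DE ∥ AF]
2. F_y = 25/6  [AD ∥ FE ∩ DE ∥ AF]
   → F = (-7/2, 25/6)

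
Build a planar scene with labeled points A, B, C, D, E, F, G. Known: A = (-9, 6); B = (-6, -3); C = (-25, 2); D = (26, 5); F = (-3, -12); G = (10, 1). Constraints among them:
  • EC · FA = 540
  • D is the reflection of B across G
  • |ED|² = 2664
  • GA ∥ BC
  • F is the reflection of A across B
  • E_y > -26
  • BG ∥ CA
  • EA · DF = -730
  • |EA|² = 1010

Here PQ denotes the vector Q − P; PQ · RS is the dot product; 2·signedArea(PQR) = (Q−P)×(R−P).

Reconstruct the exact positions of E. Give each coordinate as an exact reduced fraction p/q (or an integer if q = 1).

E = (-16, -25)

1. E_x = -16  [EC · FA = 540 ∩ EA · DF = -730]
2. E_y = -25  [EC · FA = 540 ∩ EA · DF = -730]
   → E = (-16, -25)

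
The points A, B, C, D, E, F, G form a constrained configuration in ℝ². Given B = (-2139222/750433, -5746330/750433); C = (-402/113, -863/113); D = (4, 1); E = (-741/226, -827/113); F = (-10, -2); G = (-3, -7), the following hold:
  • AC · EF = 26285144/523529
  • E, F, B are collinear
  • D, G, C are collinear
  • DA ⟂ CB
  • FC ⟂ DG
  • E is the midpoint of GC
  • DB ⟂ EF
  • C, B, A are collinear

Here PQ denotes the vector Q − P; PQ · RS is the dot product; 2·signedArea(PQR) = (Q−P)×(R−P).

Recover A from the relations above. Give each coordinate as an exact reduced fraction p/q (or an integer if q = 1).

A = (13028845054/3476756089, -27277782271/3476756089)

1. A_x = 13028845054/3476756089  [C, B, A are collinear ∩ DA ⟂ CB]
2. A_y = -27277782271/3476756089  [C, B, A are collinear ∩ DA ⟂ CB]
   → A = (13028845054/3476756089, -27277782271/3476756089)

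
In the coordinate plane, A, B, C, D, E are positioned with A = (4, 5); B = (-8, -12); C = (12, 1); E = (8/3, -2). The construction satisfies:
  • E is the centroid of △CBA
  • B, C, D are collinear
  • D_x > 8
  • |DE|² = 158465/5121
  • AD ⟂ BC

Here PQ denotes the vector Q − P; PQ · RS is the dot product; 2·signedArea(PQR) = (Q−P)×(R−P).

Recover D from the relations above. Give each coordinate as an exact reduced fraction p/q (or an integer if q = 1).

1. D_x = 4668/569  [B, C, D are collinear ∩ AD ⟂ BC]
2. D_y = -835/569  [B, C, D are collinear ∩ AD ⟂ BC]
   → D = (4668/569, -835/569)

D = (4668/569, -835/569)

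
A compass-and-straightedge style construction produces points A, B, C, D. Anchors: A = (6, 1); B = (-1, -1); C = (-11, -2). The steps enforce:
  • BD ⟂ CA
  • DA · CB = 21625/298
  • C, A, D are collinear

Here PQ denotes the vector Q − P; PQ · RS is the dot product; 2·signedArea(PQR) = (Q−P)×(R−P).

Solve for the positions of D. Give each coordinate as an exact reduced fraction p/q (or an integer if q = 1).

1. D_x = -337/298  [C, A, D are collinear ∩ BD ⟂ CA]
2. D_y = -77/298  [C, A, D are collinear ∩ BD ⟂ CA]
   → D = (-337/298, -77/298)

D = (-337/298, -77/298)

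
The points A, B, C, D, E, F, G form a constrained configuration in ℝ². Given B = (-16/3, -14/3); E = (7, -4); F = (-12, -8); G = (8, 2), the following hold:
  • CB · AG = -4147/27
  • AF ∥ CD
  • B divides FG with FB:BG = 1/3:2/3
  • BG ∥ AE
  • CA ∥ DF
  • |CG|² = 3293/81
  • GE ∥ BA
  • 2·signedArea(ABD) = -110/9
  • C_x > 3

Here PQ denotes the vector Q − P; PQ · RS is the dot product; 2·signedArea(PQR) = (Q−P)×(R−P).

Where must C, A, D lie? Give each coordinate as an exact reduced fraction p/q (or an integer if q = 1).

A = (-19/3, -32/3)
C = (29/9, -20/9)
D = (-22/9, 4/9)

1. A_x = -19/3  [BG ∥ AE ∩ GE ∥ BA]
2. A_y = -32/3  [BG ∥ AE ∩ GE ∥ BA]
   → A = (-19/3, -32/3)
3. C_x = 29/9  [line -43/3·x + -38/3·y + 487/27 = 0 ∩ |CG|² = 3293/81]
4. C_y = -20/9  [line -43/3·x + -38/3·y + 487/27 = 0 ∩ |CG|² = 3293/81]
   → C = (29/9, -20/9)
5. D_x = -22/9  [CA ∥ DF ∩ AF ∥ CD]
6. D_y = 4/9  [CA ∥ DF ∩ AF ∥ CD]
   → D = (-22/9, 4/9)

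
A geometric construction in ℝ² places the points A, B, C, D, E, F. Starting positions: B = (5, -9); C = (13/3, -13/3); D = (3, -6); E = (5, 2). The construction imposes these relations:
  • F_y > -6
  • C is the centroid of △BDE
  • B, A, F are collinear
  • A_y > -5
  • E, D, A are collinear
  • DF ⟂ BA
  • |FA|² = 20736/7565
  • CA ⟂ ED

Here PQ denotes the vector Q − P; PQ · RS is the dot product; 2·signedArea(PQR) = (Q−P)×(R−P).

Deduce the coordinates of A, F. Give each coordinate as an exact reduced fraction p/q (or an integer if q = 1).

A = (59/17, -70/17)
F = (29999/7565, -43102/7565)

1. A_x = 59/17  [E, D, A are collinear ∩ CA ⟂ ED]
2. A_y = -70/17  [E, D, A are collinear ∩ CA ⟂ ED]
   → A = (59/17, -70/17)
3. F_x = 29999/7565  [B, A, F are collinear ∩ DF ⟂ BA]
4. F_y = -43102/7565  [B, A, F are collinear ∩ DF ⟂ BA]
   → F = (29999/7565, -43102/7565)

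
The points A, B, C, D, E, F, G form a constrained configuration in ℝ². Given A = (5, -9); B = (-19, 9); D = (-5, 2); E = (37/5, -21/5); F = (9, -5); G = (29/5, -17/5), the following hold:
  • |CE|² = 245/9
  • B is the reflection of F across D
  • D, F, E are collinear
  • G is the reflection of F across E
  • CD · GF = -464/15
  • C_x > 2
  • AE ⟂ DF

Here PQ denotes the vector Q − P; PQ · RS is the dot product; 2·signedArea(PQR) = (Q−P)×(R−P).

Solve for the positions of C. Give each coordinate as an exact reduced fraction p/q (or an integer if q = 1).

1. C_x = 41/15  [line -16/5·x + 8/5·y + 176/15 = 0 ∩ |CE|² = 245/9]
2. C_y = -28/15  [line -16/5·x + 8/5·y + 176/15 = 0 ∩ |CE|² = 245/9]
   → C = (41/15, -28/15)

C = (41/15, -28/15)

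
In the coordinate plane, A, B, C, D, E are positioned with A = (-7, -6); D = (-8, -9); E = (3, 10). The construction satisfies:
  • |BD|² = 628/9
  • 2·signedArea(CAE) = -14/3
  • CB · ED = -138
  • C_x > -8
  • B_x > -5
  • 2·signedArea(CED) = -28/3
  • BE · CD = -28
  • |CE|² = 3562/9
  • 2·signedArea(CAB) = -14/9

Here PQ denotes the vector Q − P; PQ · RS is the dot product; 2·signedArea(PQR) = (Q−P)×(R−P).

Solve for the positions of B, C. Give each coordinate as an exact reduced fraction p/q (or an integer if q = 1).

1. C_x = -22/3  [2·signedArea(CED) = -28/3 ∩ 2·signedArea(CAE) = -14/3]
2. C_y = -7  [2·signedArea(CED) = -28/3 ∩ 2·signedArea(CAE) = -14/3]
   → C = (-22/3, -7)
3. B_x = -4  [BE · CD = -28 ∩ CB · ED = -138]
4. B_y = -5/3  [BE · CD = -28 ∩ CB · ED = -138]
   → B = (-4, -5/3)

B = (-4, -5/3)
C = (-22/3, -7)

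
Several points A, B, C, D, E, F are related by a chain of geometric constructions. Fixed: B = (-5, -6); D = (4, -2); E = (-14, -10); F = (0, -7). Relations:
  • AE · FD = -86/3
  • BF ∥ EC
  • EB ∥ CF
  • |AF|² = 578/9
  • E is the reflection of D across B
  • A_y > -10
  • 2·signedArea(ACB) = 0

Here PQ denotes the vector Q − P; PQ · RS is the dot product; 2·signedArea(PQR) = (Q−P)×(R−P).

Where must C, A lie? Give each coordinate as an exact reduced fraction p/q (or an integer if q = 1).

A = (-23/3, -28/3)
C = (-9, -11)

1. C_x = -9  [EB ∥ CF ∩ BF ∥ EC]
2. C_y = -11  [EB ∥ CF ∩ BF ∥ EC]
   → C = (-9, -11)
3. A_x = -23/3  [2·signedArea(ACB) = 0 ∩ AE · FD = -86/3]
4. A_y = -28/3  [2·signedArea(ACB) = 0 ∩ AE · FD = -86/3]
   → A = (-23/3, -28/3)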